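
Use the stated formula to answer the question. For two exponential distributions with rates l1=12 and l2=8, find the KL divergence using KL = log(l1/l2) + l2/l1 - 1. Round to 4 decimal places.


KL divergence for exponential family:
KL = log(l1/l2) + l2/l1 - 1.
log(12/8) = 0.405465.
8/12 = 0.666667.
KL = 0.405465 + 0.666667 - 1 = 0.0721

0.0721


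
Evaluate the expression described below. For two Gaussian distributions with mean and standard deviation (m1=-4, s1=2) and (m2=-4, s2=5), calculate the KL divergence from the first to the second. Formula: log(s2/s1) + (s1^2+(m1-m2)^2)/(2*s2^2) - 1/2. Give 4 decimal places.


KL divergence between normal distributions:
KL = log(s2/s1) + (s1^2 + (m1-m2)^2)/(2*s2^2) - 1/2.
log(5/2) = 0.916291.
(2^2 + (-4--4)^2)/(2*5^2) = (4 + 0)/50 = 0.08.
KL = 0.916291 + 0.08 - 0.5 = 0.4963

0.4963


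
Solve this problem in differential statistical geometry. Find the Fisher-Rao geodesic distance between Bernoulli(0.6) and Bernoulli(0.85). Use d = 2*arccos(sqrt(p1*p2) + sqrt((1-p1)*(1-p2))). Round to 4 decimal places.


Geodesic distance on Bernoulli manifold:
d(p1,p2) = 2*arccos(sqrt(p1*p2) + sqrt((1-p1)*(1-p2))).
sqrt(p1*p2) = sqrt(0.6*0.85) = 0.714143.
sqrt((1-p1)*(1-p2)) = sqrt(0.4*0.15) = 0.244949.
arg = 0.714143 + 0.244949 = 0.959092.
d = 2*arccos(0.959092) = 0.5740

0.5740


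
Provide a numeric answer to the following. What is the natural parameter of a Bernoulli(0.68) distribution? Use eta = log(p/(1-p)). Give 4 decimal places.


Natural parameter for Bernoulli: eta = log(p/(1-p)).
p = 0.68, 1-p = 0.32.
p/(1-p) = 2.125.
eta = log(2.125) = 0.7538

0.7538


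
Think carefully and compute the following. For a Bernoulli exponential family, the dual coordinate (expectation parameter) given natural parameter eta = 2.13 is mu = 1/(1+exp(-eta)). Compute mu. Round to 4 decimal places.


Dual coordinate (expectation parameter) for Bernoulli:
mu = 1/(1+exp(-eta)).
eta = 2.13.
exp(-eta) = exp(-2.13) = 0.118837.
mu = 1/(1+0.118837) = 0.8938

0.8938


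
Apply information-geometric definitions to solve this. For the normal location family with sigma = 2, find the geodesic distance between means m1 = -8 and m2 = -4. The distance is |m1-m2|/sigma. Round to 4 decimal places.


On the fixed-variance normal subfamily, geodesic distance = |m1-m2|/sigma.
|-8 - -4| = 4.
sigma = 2.
d = 4/2 = 2.0000

2.0000


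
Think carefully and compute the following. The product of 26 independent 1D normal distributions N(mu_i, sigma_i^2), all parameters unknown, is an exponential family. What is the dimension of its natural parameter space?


Exponential family dimension calculation:
Each univariate normal has two natural parameters (mu/sigma^2 and -1/(2 sigma^2)).
With 26 independent components, dim = 2 * 26 = 52.

52


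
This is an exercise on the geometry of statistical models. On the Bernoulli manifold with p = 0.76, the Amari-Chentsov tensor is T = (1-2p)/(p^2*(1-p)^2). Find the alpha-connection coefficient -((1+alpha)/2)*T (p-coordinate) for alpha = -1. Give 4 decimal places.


Skewness (Amari-Chentsov) tensor: T = (1-2p)/(p^2*(1-p)^2).
p = 0.76, 1-2p = -0.52, p^2 = 0.5776, (1-p)^2 = 0.0576.
T = -0.52/(0.5776 * 0.0576) = -15.629809.
In the p-coordinate, Gamma^(alpha) = Gamma^(0) - (alpha/2)*T with Gamma^(0) = (1/2)*g'(p) = -T/2,
so Gamma^(alpha) = -((1+alpha)/2)*T.
alpha = -1, -(1+alpha)/2 = 0.0.
Gamma = 0.0 * -15.629809 = 0.0000

0.0000


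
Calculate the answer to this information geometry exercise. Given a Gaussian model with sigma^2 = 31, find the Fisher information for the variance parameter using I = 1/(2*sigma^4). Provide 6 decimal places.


Fisher information for variance: I(sigma^2) = 1/(2*sigma^4).
sigma^2 = 31, so sigma^4 = 961.
I = 1/(2*961) = 1/1922 = 0.000520

0.000520


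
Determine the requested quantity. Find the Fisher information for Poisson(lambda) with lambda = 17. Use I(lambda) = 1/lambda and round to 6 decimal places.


Fisher information for Poisson: I(lambda) = 1/lambda.
lambda = 17.
I(lambda) = 1/17 = 0.058824

0.058824


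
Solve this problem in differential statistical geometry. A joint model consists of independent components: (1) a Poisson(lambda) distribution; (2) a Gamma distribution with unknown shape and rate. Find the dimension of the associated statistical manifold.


The dimension of a statistical manifold equals the number of free
(independent) real parameters of the model. For a product of independent
blocks the parameter counts add.
- Poisson (lambda): 1.
- Gamma (shape, rate): 2.
Total = 1 + 2 = 3.
Dimension = 3

3


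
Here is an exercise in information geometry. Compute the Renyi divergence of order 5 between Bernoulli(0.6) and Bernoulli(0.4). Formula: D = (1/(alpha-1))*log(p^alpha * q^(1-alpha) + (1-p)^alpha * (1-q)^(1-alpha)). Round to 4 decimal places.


Renyi divergence of order alpha between Bernoulli distributions:
D = (1/(alpha-1))*log(p^alpha * q^(1-alpha) + (1-p)^alpha * (1-q)^(1-alpha)).
alpha = 5, p = 0.6, q = 0.4.
p^alpha * q^(1-alpha) = 0.6^5 * 0.4^-4 = 3.0375.
(1-p)^alpha * (1-q)^(1-alpha) = 0.4^5 * 0.6^-4 = 0.079012.
sum = 3.0375 + 0.079012 = 3.116512.
D = (1/4)*log(3.116512) = 0.2842

0.2842


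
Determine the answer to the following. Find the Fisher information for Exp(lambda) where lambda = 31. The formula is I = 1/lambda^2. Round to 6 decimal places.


Fisher information for exponential: I(lambda) = 1/lambda^2.
lambda = 31, lambda^2 = 961.
I = 1/961 = 0.001041

0.001041


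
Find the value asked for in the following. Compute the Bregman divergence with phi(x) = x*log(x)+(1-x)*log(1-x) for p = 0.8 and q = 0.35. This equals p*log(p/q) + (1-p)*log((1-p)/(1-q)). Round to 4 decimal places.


Bregman divergence with negative entropy generator:
D = p*log(p/q) + (1-p)*log((1-p)/(1-q)).
p = 0.8, q = 0.35.
p*log(p/q) = 0.8*log(0.8/0.35) = 0.661343.
(1-p)*log((1-p)/(1-q)) = 0.2*log(0.2/0.65) = -0.235731.
D = 0.661343 + -0.235731 = 0.4256

0.4256


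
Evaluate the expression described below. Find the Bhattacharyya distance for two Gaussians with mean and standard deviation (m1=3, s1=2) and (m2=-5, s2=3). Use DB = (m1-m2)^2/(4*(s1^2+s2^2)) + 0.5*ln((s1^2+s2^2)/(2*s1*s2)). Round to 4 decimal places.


Bhattacharyya distance between two Gaussians:
DB = (m1-m2)^2/(4*(s1^2+s2^2)) + (1/2)*ln((s1^2+s2^2)/(2*s1*s2)).
(m1-m2)^2 = (8)^2 = 64.
s1^2+s2^2 = 4 + 9 = 13.
term1 = 64/52 = 1.230769.
term2 = 0.5*ln(13/12.0) = 0.040021.
DB = 1.230769 + 0.040021 = 1.2708

1.2708


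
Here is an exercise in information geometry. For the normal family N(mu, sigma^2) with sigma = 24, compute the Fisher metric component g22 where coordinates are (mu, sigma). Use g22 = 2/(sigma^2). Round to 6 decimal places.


For the 2-parameter normal family, the Fisher metric has:
  g11 = 1/sigma^2, g22 = 2/sigma^2.
sigma = 24, sigma^2 = 576.
g22 = 0.003472

0.003472


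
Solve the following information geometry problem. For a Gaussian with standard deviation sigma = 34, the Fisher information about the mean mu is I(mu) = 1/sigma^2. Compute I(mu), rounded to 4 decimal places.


The Fisher information for the mean of a normal distribution is I(mu) = 1/sigma^2.
sigma = 34, so sigma^2 = 1156.
I(mu) = 1/1156 = 0.0009

0.0009


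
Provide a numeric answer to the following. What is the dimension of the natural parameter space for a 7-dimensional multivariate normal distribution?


Exponential family dimension calculation:
For 7-dim MVN: mean has 7 params, covariance has 7*8/2 = 28 unique entries.
Total dim = 7 + 28 = 35.

35


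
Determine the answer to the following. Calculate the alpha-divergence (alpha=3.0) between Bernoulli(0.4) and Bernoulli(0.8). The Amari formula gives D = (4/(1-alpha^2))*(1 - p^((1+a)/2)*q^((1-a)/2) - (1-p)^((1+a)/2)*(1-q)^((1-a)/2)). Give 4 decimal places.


Amari alpha-divergence:
D = (4/(1-alpha^2))*(1 - p^((1+a)/2)*q^((1-a)/2) - (1-p)^((1+a)/2)*(1-q)^((1-a)/2)).
alpha = 3.0, p = 0.4, q = 0.8.
e1 = (1+alpha)/2 = 2.0, e2 = (1-alpha)/2 = -1.0.
t1 = p^e1 * q^e2 = 0.4^2.0 * 0.8^-1.0 = 0.2.
t2 = (1-p)^e1 * (1-q)^e2 = 0.6^2.0 * 0.2^-1.0 = 1.8.
4/(1-alpha^2) = -0.5.
D = -0.5*(1 - 0.2 - 1.8) = 0.5000

0.5000


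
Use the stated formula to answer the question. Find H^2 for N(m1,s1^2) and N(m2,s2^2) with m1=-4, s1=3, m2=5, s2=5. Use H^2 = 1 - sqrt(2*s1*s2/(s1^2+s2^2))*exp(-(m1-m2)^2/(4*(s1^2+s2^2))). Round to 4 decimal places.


Squared Hellinger distance for Gaussians:
H^2 = 1 - sqrt(2*s1*s2/(s1^2+s2^2)) * exp(-(m1-m2)^2/(4*(s1^2+s2^2))).
s1^2 = 9, s2^2 = 25, s1^2+s2^2 = 34.
sqrt(2*3*5/(34)) = 0.939336.
(m1-m2)^2 = (-9)^2 = 81.
exp(-81/(4*34)) = exp(-0.595588) = 0.551238.
H^2 = 1 - 0.939336*0.551238 = 0.4822

0.4822


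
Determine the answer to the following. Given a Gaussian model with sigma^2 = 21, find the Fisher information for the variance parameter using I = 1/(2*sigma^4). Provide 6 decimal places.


Fisher information for variance: I(sigma^2) = 1/(2*sigma^4).
sigma^2 = 21, so sigma^4 = 441.
I = 1/(2*441) = 1/882 = 0.001134

0.001134


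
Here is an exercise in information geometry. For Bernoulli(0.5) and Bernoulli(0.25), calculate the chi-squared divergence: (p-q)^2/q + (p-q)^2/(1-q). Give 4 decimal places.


Chi-squared divergence between Bernoulli distributions:
chi^2 = (p-q)^2/q + (p-q)^2/(1-q).
p = 0.5, q = 0.25, p-q = 0.25.
(p-q)^2 = 0.0625.
term1 = 0.0625/0.25 = 0.25.
term2 = 0.0625/0.75 = 0.083333.
chi^2 = 0.25 + 0.083333 = 0.3333

0.3333


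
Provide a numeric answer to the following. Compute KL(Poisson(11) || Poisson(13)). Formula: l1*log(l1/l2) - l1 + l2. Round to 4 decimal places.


KL divergence for Poisson:
KL = l1*log(l1/l2) - l1 + l2.
l1 = 11, l2 = 13.
log(11/13) = -0.167054.
l1*log(l1/l2) = 11 * -0.167054 = -1.837595.
KL = -1.837595 - 11 + 13 = 0.1624

0.1624


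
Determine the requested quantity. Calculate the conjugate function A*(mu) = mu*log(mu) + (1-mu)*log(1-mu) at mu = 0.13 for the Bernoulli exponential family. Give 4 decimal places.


Legendre transform for Bernoulli:
A*(mu) = mu*log(mu) + (1-mu)*log(1-mu).
mu = 0.13, 1-mu = 0.87.
mu*log(mu) = 0.13*log(0.13) = -0.265229.
(1-mu)*log(1-mu) = 0.87*log(0.87) = -0.121158.
A* = -0.265229 + -0.121158 = -0.3864

-0.3864


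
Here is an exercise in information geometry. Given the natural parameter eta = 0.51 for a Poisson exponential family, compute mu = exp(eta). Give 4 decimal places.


Expectation parameter for Poisson exponential family:
mu = exp(eta).
eta = 0.51.
mu = exp(0.51) = 1.6653

1.6653


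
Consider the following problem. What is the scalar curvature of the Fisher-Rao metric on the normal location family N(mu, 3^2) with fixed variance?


This family has a single free parameter, so its statistical manifold
is 1-dimensional. The Riemann curvature tensor of any 1-dimensional
Riemannian manifold vanishes identically, so R = 0.

0


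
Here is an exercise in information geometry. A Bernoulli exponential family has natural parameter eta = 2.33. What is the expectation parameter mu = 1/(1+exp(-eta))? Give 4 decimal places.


Dual coordinate (expectation parameter) for Bernoulli:
mu = 1/(1+exp(-eta)).
eta = 2.33.
exp(-eta) = exp(-2.33) = 0.097296.
mu = 1/(1+0.097296) = 0.9113

0.9113


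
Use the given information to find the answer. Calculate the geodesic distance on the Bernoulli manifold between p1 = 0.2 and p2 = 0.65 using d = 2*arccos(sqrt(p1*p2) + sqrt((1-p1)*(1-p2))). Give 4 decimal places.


Geodesic distance on Bernoulli manifold:
d(p1,p2) = 2*arccos(sqrt(p1*p2) + sqrt((1-p1)*(1-p2))).
sqrt(p1*p2) = sqrt(0.2*0.65) = 0.360555.
sqrt((1-p1)*(1-p2)) = sqrt(0.8*0.35) = 0.52915.
arg = 0.360555 + 0.52915 = 0.889705.
d = 2*arccos(0.889705) = 0.9482

0.9482


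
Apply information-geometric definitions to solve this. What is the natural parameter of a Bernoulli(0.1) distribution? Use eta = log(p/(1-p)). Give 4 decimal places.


Natural parameter for Bernoulli: eta = log(p/(1-p)).
p = 0.1, 1-p = 0.9.
p/(1-p) = 0.111111.
eta = log(0.111111) = -2.1972

-2.1972


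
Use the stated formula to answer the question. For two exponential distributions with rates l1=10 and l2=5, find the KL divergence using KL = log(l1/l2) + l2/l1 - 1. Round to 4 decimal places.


KL divergence for exponential family:
KL = log(l1/l2) + l2/l1 - 1.
log(10/5) = 0.693147.
5/10 = 0.5.
KL = 0.693147 + 0.5 - 1 = 0.1931

0.1931


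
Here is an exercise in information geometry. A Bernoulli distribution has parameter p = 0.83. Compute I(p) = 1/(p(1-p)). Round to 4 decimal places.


For Bernoulli(p), Fisher information is I(p) = 1/(p*(1-p)).
p = 0.83, 1-p = 0.17.
p*(1-p) = 0.1411.
I(p) = 1/0.1411 = 7.0872

7.0872


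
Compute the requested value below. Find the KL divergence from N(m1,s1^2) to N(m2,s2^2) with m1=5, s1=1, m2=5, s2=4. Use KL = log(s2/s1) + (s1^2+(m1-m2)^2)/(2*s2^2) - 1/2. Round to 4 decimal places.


KL divergence between normal distributions:
KL = log(s2/s1) + (s1^2 + (m1-m2)^2)/(2*s2^2) - 1/2.
log(4/1) = 1.386294.
(1^2 + (5-5)^2)/(2*4^2) = (1 + 0)/32 = 0.03125.
KL = 1.386294 + 0.03125 - 0.5 = 0.9175

0.9175


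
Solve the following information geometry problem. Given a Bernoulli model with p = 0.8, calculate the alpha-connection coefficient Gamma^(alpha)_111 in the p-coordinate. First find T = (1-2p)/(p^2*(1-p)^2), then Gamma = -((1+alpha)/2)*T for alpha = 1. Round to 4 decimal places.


Skewness (Amari-Chentsov) tensor: T = (1-2p)/(p^2*(1-p)^2).
p = 0.8, 1-2p = -0.6, p^2 = 0.64, (1-p)^2 = 0.04.
T = -0.6/(0.64 * 0.04) = -23.4375.
In the p-coordinate, Gamma^(alpha) = Gamma^(0) - (alpha/2)*T with Gamma^(0) = (1/2)*g'(p) = -T/2,
so Gamma^(alpha) = -((1+alpha)/2)*T.
alpha = 1, -(1+alpha)/2 = -1.0.
Gamma = -1.0 * -23.4375 = 23.4375

23.4375


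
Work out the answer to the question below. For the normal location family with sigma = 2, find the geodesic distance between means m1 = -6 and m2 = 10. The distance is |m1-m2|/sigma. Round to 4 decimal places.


On the fixed-variance normal subfamily, geodesic distance = |m1-m2|/sigma.
|-6 - 10| = 16.
sigma = 2.
d = 16/2 = 8.0000

8.0000


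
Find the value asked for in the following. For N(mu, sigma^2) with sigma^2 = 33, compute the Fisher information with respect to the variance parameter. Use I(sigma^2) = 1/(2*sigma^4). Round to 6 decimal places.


Fisher information for variance: I(sigma^2) = 1/(2*sigma^4).
sigma^2 = 33, so sigma^4 = 1089.
I = 1/(2*1089) = 1/2178 = 0.000459

0.000459


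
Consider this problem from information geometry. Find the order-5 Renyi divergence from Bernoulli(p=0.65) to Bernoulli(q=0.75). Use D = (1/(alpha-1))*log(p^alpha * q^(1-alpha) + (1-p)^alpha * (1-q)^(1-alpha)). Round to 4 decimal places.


Renyi divergence of order alpha between Bernoulli distributions:
D = (1/(alpha-1))*log(p^alpha * q^(1-alpha) + (1-p)^alpha * (1-q)^(1-alpha)).
alpha = 5, p = 0.65, q = 0.75.
p^alpha * q^(1-alpha) = 0.65^5 * 0.75^-4 = 0.366709.
(1-p)^alpha * (1-q)^(1-alpha) = 0.35^5 * 0.25^-4 = 1.34456.
sum = 0.366709 + 1.34456 = 1.711269.
D = (1/4)*log(1.711269) = 0.1343

0.1343


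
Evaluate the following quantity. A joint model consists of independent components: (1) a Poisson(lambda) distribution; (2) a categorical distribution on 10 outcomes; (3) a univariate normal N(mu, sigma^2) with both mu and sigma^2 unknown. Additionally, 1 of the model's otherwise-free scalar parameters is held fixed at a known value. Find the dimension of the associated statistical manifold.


The dimension of a statistical manifold equals the number of free
(independent) real parameters of the model. For a product of independent
blocks the parameter counts add.
- Poisson (lambda): 1.
- categorical on 10 outcomes (probabilities sum to 1): 10-1 = 9.
- normal (mu, sigma^2): 2.
Total = 1 + 9 + 2 = 12.
1 parameter(s) fixed at known values: 12 - 1 = 11.
Dimension = 11

11


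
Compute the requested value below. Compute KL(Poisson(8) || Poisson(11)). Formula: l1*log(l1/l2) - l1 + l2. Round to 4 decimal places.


KL divergence for Poisson:
KL = l1*log(l1/l2) - l1 + l2.
l1 = 8, l2 = 11.
log(8/11) = -0.318454.
l1*log(l1/l2) = 8 * -0.318454 = -2.54763.
KL = -2.54763 - 8 + 11 = 0.4524

0.4524


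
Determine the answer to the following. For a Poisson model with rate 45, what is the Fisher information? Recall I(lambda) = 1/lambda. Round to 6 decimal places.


Fisher information for Poisson: I(lambda) = 1/lambda.
lambda = 45.
I(lambda) = 1/45 = 0.022222

0.022222


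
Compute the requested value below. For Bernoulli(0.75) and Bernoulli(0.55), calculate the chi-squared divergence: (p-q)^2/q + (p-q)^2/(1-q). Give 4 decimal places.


Chi-squared divergence between Bernoulli distributions:
chi^2 = (p-q)^2/q + (p-q)^2/(1-q).
p = 0.75, q = 0.55, p-q = 0.2.
(p-q)^2 = 0.04.
term1 = 0.04/0.55 = 0.072727.
term2 = 0.04/0.45 = 0.088889.
chi^2 = 0.072727 + 0.088889 = 0.1616

0.1616


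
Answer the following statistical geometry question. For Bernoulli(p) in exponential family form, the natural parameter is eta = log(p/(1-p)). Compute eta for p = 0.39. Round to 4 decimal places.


Natural parameter for Bernoulli: eta = log(p/(1-p)).
p = 0.39, 1-p = 0.61.
p/(1-p) = 0.639344.
eta = log(0.639344) = -0.4473

-0.4473


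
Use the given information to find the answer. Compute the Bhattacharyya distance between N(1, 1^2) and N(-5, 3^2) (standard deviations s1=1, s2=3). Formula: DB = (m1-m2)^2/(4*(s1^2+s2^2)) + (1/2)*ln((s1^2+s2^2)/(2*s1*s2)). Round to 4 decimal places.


Bhattacharyya distance between two Gaussians:
DB = (m1-m2)^2/(4*(s1^2+s2^2)) + (1/2)*ln((s1^2+s2^2)/(2*s1*s2)).
(m1-m2)^2 = (6)^2 = 36.
s1^2+s2^2 = 1 + 9 = 10.
term1 = 36/40 = 0.9.
term2 = 0.5*ln(10/6.0) = 0.255413.
DB = 0.9 + 0.255413 = 1.1554

1.1554


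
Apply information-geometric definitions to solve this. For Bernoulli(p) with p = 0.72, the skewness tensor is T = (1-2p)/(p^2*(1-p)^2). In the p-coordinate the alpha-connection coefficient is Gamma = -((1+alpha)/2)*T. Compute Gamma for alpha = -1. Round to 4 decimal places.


Skewness (Amari-Chentsov) tensor: T = (1-2p)/(p^2*(1-p)^2).
p = 0.72, 1-2p = -0.44, p^2 = 0.5184, (1-p)^2 = 0.0784.
T = -0.44/(0.5184 * 0.0784) = -10.82609.
In the p-coordinate, Gamma^(alpha) = Gamma^(0) - (alpha/2)*T with Gamma^(0) = (1/2)*g'(p) = -T/2,
so Gamma^(alpha) = -((1+alpha)/2)*T.
alpha = -1, -(1+alpha)/2 = 0.0.
Gamma = 0.0 * -10.82609 = 0.0000

0.0000


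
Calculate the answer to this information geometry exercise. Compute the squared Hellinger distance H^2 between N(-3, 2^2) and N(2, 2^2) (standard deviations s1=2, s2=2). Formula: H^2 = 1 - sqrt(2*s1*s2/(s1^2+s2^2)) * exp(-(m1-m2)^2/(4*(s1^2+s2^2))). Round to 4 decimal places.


Squared Hellinger distance for Gaussians:
H^2 = 1 - sqrt(2*s1*s2/(s1^2+s2^2)) * exp(-(m1-m2)^2/(4*(s1^2+s2^2))).
s1^2 = 4, s2^2 = 4, s1^2+s2^2 = 8.
sqrt(2*2*2/(8)) = 1.0.
(m1-m2)^2 = (-5)^2 = 25.
exp(-25/(4*8)) = exp(-0.78125) = 0.457833.
H^2 = 1 - 1.0*0.457833 = 0.5422

0.5422


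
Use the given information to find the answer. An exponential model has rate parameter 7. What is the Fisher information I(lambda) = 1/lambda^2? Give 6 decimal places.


Fisher information for exponential: I(lambda) = 1/lambda^2.
lambda = 7, lambda^2 = 49.
I = 1/49 = 0.020408

0.020408


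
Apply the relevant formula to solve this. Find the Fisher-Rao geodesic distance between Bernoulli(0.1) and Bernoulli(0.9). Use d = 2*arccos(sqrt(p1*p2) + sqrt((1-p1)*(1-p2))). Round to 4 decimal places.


Geodesic distance on Bernoulli manifold:
d(p1,p2) = 2*arccos(sqrt(p1*p2) + sqrt((1-p1)*(1-p2))).
sqrt(p1*p2) = sqrt(0.1*0.9) = 0.3.
sqrt((1-p1)*(1-p2)) = sqrt(0.9*0.1) = 0.3.
arg = 0.3 + 0.3 = 0.6.
d = 2*arccos(0.6) = 1.8546

1.8546


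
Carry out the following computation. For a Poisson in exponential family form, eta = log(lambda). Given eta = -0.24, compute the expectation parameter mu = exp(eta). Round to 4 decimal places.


Expectation parameter for Poisson exponential family:
mu = exp(eta).
eta = -0.24.
mu = exp(-0.24) = 0.7866

0.7866


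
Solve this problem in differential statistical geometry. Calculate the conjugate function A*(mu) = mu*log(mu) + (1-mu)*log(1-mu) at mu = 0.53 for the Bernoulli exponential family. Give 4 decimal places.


Legendre transform for Bernoulli:
A*(mu) = mu*log(mu) + (1-mu)*log(1-mu).
mu = 0.53, 1-mu = 0.47.
mu*log(mu) = 0.53*log(0.53) = -0.336485.
(1-mu)*log(1-mu) = 0.47*log(0.47) = -0.354861.
A* = -0.336485 + -0.354861 = -0.6913

-0.6913


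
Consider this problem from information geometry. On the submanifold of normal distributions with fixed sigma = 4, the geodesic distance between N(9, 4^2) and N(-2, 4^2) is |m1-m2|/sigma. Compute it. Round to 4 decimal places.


On the fixed-variance normal subfamily, geodesic distance = |m1-m2|/sigma.
|9 - -2| = 11.
sigma = 4.
d = 11/4 = 2.7500

2.7500


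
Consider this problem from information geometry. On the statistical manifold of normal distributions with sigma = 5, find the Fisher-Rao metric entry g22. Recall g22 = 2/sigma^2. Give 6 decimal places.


For the 2-parameter normal family, the Fisher metric has:
  g11 = 1/sigma^2, g22 = 2/sigma^2.
sigma = 5, sigma^2 = 25.
g22 = 0.080000

0.080000


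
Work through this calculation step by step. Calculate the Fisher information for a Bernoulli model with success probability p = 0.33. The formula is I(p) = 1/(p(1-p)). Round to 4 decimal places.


For Bernoulli(p), Fisher information is I(p) = 1/(p*(1-p)).
p = 0.33, 1-p = 0.67.
p*(1-p) = 0.2211.
I(p) = 1/0.2211 = 4.5228

4.5228


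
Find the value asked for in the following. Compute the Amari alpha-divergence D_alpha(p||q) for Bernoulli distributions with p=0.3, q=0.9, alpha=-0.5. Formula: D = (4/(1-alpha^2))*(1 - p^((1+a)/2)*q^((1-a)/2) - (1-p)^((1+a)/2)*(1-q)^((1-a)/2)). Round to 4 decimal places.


Amari alpha-divergence:
D = (4/(1-alpha^2))*(1 - p^((1+a)/2)*q^((1-a)/2) - (1-p)^((1+a)/2)*(1-q)^((1-a)/2)).
alpha = -0.5, p = 0.3, q = 0.9.
e1 = (1+alpha)/2 = 0.25, e2 = (1-alpha)/2 = 0.75.
t1 = p^e1 * q^e2 = 0.3^0.25 * 0.9^0.75 = 0.683852.
t2 = (1-p)^e1 * (1-q)^e2 = 0.7^0.25 * 0.1^0.75 = 0.162658.
4/(1-alpha^2) = 5.333333.
D = 5.333333*(1 - 0.683852 - 0.162658) = 0.8186

0.8186


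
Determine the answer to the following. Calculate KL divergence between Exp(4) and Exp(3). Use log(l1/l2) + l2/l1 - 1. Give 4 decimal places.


KL divergence for exponential family:
KL = log(l1/l2) + l2/l1 - 1.
log(4/3) = 0.287682.
3/4 = 0.75.
KL = 0.287682 + 0.75 - 1 = 0.0377

0.0377


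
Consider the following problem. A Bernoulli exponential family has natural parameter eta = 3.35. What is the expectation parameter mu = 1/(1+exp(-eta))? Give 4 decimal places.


Dual coordinate (expectation parameter) for Bernoulli:
mu = 1/(1+exp(-eta)).
eta = 3.35.
exp(-eta) = exp(-3.35) = 0.035084.
mu = 1/(1+0.035084) = 0.9661

0.9661


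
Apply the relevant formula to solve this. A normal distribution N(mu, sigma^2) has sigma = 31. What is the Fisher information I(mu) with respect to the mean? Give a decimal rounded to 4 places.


The Fisher information for the mean of a normal distribution is I(mu) = 1/sigma^2.
sigma = 31, so sigma^2 = 961.
I(mu) = 1/961 = 0.0010

0.0010


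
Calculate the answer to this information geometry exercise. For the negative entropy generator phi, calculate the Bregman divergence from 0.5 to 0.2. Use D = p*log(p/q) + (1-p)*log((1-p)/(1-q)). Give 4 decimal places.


Bregman divergence with negative entropy generator:
D = p*log(p/q) + (1-p)*log((1-p)/(1-q)).
p = 0.5, q = 0.2.
p*log(p/q) = 0.5*log(0.5/0.2) = 0.458145.
(1-p)*log((1-p)/(1-q)) = 0.5*log(0.5/0.8) = -0.235002.
D = 0.458145 + -0.235002 = 0.2231

0.2231


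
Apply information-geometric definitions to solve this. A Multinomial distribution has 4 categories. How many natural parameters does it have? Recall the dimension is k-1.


Exponential family dimension calculation:
For Multinomial with k=4 categories, dim = k-1 = 3.

3


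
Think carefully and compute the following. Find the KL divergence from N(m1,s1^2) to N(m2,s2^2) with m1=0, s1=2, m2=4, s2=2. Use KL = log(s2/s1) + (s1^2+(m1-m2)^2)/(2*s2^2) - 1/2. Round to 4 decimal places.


KL divergence between normal distributions:
KL = log(s2/s1) + (s1^2 + (m1-m2)^2)/(2*s2^2) - 1/2.
log(2/2) = 0.0.
(2^2 + (0-4)^2)/(2*2^2) = (4 + 16)/8 = 2.5.
KL = 0.0 + 2.5 - 0.5 = 2.0000

2.0000


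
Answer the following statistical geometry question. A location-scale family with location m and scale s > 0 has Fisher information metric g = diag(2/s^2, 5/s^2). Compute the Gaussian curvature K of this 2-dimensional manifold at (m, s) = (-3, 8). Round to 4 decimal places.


The metric has the form g = (A dm^2 + B ds^2)/s^2 with A = 2, B = 5.
Substitute u = sqrt(A/B)*m: g = B*(du^2 + ds^2)/s^2, i.e. B times the
Poincare upper half-plane metric, which has constant Gaussian curvature -1.
Scaling a 2D metric by a constant c divides the Gaussian curvature by c,
so K = -1/B = -1/(5) = -0.2000 everywhere (the point (m, s) = (-3, 8) is irrelevant:
the curvature is constant).
The requested Gaussian curvature is K = -0.2000.

-0.2000


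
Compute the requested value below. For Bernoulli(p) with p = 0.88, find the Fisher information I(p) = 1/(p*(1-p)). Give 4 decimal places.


For Bernoulli(p), Fisher information is I(p) = 1/(p*(1-p)).
p = 0.88, 1-p = 0.12.
p*(1-p) = 0.1056.
I(p) = 1/0.1056 = 9.4697

9.4697


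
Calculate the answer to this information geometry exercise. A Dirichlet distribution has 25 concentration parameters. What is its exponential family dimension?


Exponential family dimension calculation:
Dirichlet with 25 components has 25 natural parameters.

25


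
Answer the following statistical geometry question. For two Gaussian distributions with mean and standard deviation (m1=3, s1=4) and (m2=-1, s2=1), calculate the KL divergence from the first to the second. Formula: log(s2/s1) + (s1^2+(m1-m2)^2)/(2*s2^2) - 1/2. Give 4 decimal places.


KL divergence between normal distributions:
KL = log(s2/s1) + (s1^2 + (m1-m2)^2)/(2*s2^2) - 1/2.
log(1/4) = -1.386294.
(4^2 + (3--1)^2)/(2*1^2) = (16 + 16)/2 = 16.0.
KL = -1.386294 + 16.0 - 0.5 = 14.1137

14.1137


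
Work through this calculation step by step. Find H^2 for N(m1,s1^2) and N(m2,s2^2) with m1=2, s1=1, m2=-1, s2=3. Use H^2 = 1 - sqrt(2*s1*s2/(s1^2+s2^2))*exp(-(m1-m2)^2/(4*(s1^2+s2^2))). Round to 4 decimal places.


Squared Hellinger distance for Gaussians:
H^2 = 1 - sqrt(2*s1*s2/(s1^2+s2^2)) * exp(-(m1-m2)^2/(4*(s1^2+s2^2))).
s1^2 = 1, s2^2 = 9, s1^2+s2^2 = 10.
sqrt(2*1*3/(10)) = 0.774597.
(m1-m2)^2 = (3)^2 = 9.
exp(-9/(4*10)) = exp(-0.225) = 0.798516.
H^2 = 1 - 0.774597*0.798516 = 0.3815

0.3815


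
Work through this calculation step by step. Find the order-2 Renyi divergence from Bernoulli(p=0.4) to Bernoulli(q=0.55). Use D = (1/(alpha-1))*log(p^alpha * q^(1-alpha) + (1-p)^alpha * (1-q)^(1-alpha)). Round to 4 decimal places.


Renyi divergence of order alpha between Bernoulli distributions:
D = (1/(alpha-1))*log(p^alpha * q^(1-alpha) + (1-p)^alpha * (1-q)^(1-alpha)).
alpha = 2, p = 0.4, q = 0.55.
p^alpha * q^(1-alpha) = 0.4^2 * 0.55^-1 = 0.290909.
(1-p)^alpha * (1-q)^(1-alpha) = 0.6^2 * 0.45^-1 = 0.8.
sum = 0.290909 + 0.8 = 1.090909.
D = (1/1)*log(1.090909) = 0.0870

0.0870


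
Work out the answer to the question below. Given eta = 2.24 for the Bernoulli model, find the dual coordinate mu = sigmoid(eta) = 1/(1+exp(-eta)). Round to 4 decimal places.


Dual coordinate (expectation parameter) for Bernoulli:
mu = 1/(1+exp(-eta)).
eta = 2.24.
exp(-eta) = exp(-2.24) = 0.106459.
mu = 1/(1+0.106459) = 0.9038

0.9038


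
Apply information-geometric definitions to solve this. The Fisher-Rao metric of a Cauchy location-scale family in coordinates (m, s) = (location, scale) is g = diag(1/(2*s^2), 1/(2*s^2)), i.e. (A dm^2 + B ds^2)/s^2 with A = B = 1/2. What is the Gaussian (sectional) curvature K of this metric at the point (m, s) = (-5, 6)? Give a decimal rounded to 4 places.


The metric has the form g = (A dm^2 + B ds^2)/s^2 with A = 1/2, B = 1/2.
Substitute u = sqrt(A/B)*m: g = B*(du^2 + ds^2)/s^2, i.e. B times the
Poincare upper half-plane metric, which has constant Gaussian curvature -1.
Scaling a 2D metric by a constant c divides the Gaussian curvature by c,
so K = -1/B = -1/(1/2) = -2.0000 everywhere (the point (m, s) = (-5, 6) is irrelevant:
the curvature is constant).
The requested Gaussian curvature is K = -2.0000.

-2.0000


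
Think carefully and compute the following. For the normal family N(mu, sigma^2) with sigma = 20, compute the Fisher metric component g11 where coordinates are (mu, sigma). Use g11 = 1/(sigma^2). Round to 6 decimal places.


For the 2-parameter normal family, the Fisher metric has:
  g11 = 1/sigma^2, g22 = 2/sigma^2.
sigma = 20, sigma^2 = 400.
g11 = 0.002500

0.002500


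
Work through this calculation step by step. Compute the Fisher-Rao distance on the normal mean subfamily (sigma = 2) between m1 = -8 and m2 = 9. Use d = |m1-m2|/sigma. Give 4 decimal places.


On the fixed-variance normal subfamily, geodesic distance = |m1-m2|/sigma.
|-8 - 9| = 17.
sigma = 2.
d = 17/2 = 8.5000

8.5000


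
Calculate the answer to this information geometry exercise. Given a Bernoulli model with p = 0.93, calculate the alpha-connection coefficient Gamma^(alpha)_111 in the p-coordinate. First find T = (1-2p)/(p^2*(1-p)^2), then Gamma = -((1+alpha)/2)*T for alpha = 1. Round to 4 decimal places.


Skewness (Amari-Chentsov) tensor: T = (1-2p)/(p^2*(1-p)^2).
p = 0.93, 1-2p = -0.86, p^2 = 0.8649, (1-p)^2 = 0.0049.
T = -0.86/(0.8649 * 0.0049) = -202.92543.
In the p-coordinate, Gamma^(alpha) = Gamma^(0) - (alpha/2)*T with Gamma^(0) = (1/2)*g'(p) = -T/2,
so Gamma^(alpha) = -((1+alpha)/2)*T.
alpha = 1, -(1+alpha)/2 = -1.0.
Gamma = -1.0 * -202.92543 = 202.9254

202.9254


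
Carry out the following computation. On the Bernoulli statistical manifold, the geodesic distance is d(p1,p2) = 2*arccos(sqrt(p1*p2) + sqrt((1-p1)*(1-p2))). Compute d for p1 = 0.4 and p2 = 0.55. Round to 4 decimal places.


Geodesic distance on Bernoulli manifold:
d(p1,p2) = 2*arccos(sqrt(p1*p2) + sqrt((1-p1)*(1-p2))).
sqrt(p1*p2) = sqrt(0.4*0.55) = 0.469042.
sqrt((1-p1)*(1-p2)) = sqrt(0.6*0.45) = 0.519615.
arg = 0.469042 + 0.519615 = 0.988657.
d = 2*arccos(0.988657) = 0.3015

0.3015


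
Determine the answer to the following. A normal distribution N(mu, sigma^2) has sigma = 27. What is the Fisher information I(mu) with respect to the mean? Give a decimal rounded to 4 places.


The Fisher information for the mean of a normal distribution is I(mu) = 1/sigma^2.
sigma = 27, so sigma^2 = 729.
I(mu) = 1/729 = 0.0014

0.0014


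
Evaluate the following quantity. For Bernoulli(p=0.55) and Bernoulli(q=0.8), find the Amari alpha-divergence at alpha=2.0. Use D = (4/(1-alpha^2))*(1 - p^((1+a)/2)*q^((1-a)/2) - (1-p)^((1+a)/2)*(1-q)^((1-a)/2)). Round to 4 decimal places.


Amari alpha-divergence:
D = (4/(1-alpha^2))*(1 - p^((1+a)/2)*q^((1-a)/2) - (1-p)^((1+a)/2)*(1-q)^((1-a)/2)).
alpha = 2.0, p = 0.55, q = 0.8.
e1 = (1+alpha)/2 = 1.5, e2 = (1-alpha)/2 = -0.5.
t1 = p^e1 * q^e2 = 0.55^1.5 * 0.8^-0.5 = 0.456036.
t2 = (1-p)^e1 * (1-q)^e2 = 0.45^1.5 * 0.2^-0.5 = 0.675.
4/(1-alpha^2) = -1.333333.
D = -1.333333*(1 - 0.456036 - 0.675) = 0.1747

0.1747


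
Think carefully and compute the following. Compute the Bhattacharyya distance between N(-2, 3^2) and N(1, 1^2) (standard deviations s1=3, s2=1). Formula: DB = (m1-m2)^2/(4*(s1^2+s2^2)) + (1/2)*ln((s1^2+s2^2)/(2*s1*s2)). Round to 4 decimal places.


Bhattacharyya distance between two Gaussians:
DB = (m1-m2)^2/(4*(s1^2+s2^2)) + (1/2)*ln((s1^2+s2^2)/(2*s1*s2)).
(m1-m2)^2 = (-3)^2 = 9.
s1^2+s2^2 = 9 + 1 = 10.
term1 = 9/40 = 0.225.
term2 = 0.5*ln(10/6.0) = 0.255413.
DB = 0.225 + 0.255413 = 0.4804

0.4804


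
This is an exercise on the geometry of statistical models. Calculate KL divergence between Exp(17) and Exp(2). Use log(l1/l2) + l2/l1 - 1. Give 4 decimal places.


KL divergence for exponential family:
KL = log(l1/l2) + l2/l1 - 1.
log(17/2) = 2.140066.
2/17 = 0.117647.
KL = 2.140066 + 0.117647 - 1 = 1.2577

1.2577


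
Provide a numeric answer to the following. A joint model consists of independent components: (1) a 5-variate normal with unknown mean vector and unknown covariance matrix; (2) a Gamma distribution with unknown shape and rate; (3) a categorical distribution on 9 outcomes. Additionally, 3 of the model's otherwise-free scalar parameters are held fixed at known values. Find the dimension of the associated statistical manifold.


The dimension of a statistical manifold equals the number of free
(independent) real parameters of the model. For a product of independent
blocks the parameter counts add.
- 5-variate normal: 5 (mean) + 5*6/2 = 15 (symmetric covariance) = 20.
- Gamma (shape, rate): 2.
- categorical on 9 outcomes (probabilities sum to 1): 9-1 = 8.
Total = 20 + 2 + 8 = 30.
3 parameter(s) fixed at known values: 30 - 3 = 27.
Dimension = 27

27


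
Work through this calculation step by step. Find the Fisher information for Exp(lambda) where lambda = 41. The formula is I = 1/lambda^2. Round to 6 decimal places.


Fisher information for exponential: I(lambda) = 1/lambda^2.
lambda = 41, lambda^2 = 1681.
I = 1/1681 = 0.000595

0.000595


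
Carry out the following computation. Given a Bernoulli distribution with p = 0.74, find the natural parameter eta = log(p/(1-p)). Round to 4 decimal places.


Natural parameter for Bernoulli: eta = log(p/(1-p)).
p = 0.74, 1-p = 0.26.
p/(1-p) = 2.846154.
eta = log(2.846154) = 1.0460

1.0460


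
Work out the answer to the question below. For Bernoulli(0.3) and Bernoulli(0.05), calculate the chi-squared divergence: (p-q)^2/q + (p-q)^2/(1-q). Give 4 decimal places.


Chi-squared divergence between Bernoulli distributions:
chi^2 = (p-q)^2/q + (p-q)^2/(1-q).
p = 0.3, q = 0.05, p-q = 0.25.
(p-q)^2 = 0.0625.
term1 = 0.0625/0.05 = 1.25.
term2 = 0.0625/0.95 = 0.065789.
chi^2 = 1.25 + 0.065789 = 1.3158

1.3158


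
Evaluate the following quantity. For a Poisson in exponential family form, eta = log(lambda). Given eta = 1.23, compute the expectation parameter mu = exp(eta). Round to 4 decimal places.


Expectation parameter for Poisson exponential family:
mu = exp(eta).
eta = 1.23.
mu = exp(1.23) = 3.4212

3.4212


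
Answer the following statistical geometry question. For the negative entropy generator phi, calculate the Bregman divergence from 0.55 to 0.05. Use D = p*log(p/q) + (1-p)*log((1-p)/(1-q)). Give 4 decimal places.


Bregman divergence with negative entropy generator:
D = p*log(p/q) + (1-p)*log((1-p)/(1-q)).
p = 0.55, q = 0.05.
p*log(p/q) = 0.55*log(0.55/0.05) = 1.318842.
(1-p)*log((1-p)/(1-q)) = 0.45*log(0.45/0.95) = -0.336246.
D = 1.318842 + -0.336246 = 0.9826

0.9826


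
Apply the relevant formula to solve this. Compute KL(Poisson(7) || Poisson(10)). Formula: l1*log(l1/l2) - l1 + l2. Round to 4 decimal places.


KL divergence for Poisson:
KL = l1*log(l1/l2) - l1 + l2.
l1 = 7, l2 = 10.
log(7/10) = -0.356675.
l1*log(l1/l2) = 7 * -0.356675 = -2.496725.
KL = -2.496725 - 7 + 10 = 0.5033

0.5033


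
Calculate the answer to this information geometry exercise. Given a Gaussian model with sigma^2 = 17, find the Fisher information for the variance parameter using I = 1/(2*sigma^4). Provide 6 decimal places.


Fisher information for variance: I(sigma^2) = 1/(2*sigma^4).
sigma^2 = 17, so sigma^4 = 289.
I = 1/(2*289) = 1/578 = 0.001730

0.001730


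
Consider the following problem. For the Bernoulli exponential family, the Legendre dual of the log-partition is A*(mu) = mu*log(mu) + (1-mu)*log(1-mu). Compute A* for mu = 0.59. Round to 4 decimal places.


Legendre transform for Bernoulli:
A*(mu) = mu*log(mu) + (1-mu)*log(1-mu).
mu = 0.59, 1-mu = 0.41.
mu*log(mu) = 0.59*log(0.59) = -0.311303.
(1-mu)*log(1-mu) = 0.41*log(0.41) = -0.365555.
A* = -0.311303 + -0.365555 = -0.6769

-0.6769


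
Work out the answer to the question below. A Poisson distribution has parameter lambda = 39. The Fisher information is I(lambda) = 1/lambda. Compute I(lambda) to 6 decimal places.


Fisher information for Poisson: I(lambda) = 1/lambda.
lambda = 39.
I(lambda) = 1/39 = 0.025641

0.025641


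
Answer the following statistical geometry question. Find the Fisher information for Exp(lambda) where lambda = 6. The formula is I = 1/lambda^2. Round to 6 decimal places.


Fisher information for exponential: I(lambda) = 1/lambda^2.
lambda = 6, lambda^2 = 36.
I = 1/36 = 0.027778

0.027778


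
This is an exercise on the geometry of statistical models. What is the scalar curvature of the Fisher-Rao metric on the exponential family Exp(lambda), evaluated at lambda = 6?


This family has a single free parameter, so its statistical manifold
is 1-dimensional. The Riemann curvature tensor of any 1-dimensional
Riemannian manifold vanishes identically, so R = 0.

0


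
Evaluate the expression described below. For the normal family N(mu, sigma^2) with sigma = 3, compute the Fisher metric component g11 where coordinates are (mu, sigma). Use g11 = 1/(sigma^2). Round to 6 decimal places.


For the 2-parameter normal family, the Fisher metric has:
  g11 = 1/sigma^2, g22 = 2/sigma^2.
sigma = 3, sigma^2 = 9.
g11 = 0.111111

0.111111


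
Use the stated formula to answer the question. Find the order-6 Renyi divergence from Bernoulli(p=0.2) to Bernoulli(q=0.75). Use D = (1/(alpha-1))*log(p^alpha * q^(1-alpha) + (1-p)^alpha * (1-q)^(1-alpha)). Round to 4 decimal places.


Renyi divergence of order alpha between Bernoulli distributions:
D = (1/(alpha-1))*log(p^alpha * q^(1-alpha) + (1-p)^alpha * (1-q)^(1-alpha)).
alpha = 6, p = 0.2, q = 0.75.
p^alpha * q^(1-alpha) = 0.2^6 * 0.75^-5 = 0.00027.
(1-p)^alpha * (1-q)^(1-alpha) = 0.8^6 * 0.25^-5 = 268.435456.
sum = 0.00027 + 268.435456 = 268.435726.
D = (1/5)*log(268.435726) = 1.1185

1.1185


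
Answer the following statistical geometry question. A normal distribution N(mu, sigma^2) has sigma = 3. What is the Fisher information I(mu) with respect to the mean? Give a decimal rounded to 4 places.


The Fisher information for the mean of a normal distribution is I(mu) = 1/sigma^2.
sigma = 3, so sigma^2 = 9.
I(mu) = 1/9 = 0.1111

0.1111


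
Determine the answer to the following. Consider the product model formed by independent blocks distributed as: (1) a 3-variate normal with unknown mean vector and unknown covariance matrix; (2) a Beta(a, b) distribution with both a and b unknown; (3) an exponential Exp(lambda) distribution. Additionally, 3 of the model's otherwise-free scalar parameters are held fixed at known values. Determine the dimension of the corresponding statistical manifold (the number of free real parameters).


The dimension of a statistical manifold equals the number of free
(independent) real parameters of the model. For a product of independent
blocks the parameter counts add.
- 3-variate normal: 3 (mean) + 3*4/2 = 6 (symmetric covariance) = 9.
- Beta (a, b): 2.
- exponential (lambda): 1.
Total = 9 + 2 + 1 = 12.
3 parameter(s) fixed at known values: 12 - 3 = 9.
Dimension = 9

9


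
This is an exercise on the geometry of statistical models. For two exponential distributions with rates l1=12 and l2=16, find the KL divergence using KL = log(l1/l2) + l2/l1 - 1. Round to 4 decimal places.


KL divergence for exponential family:
KL = log(l1/l2) + l2/l1 - 1.
log(12/16) = -0.287682.
16/12 = 1.333333.
KL = -0.287682 + 1.333333 - 1 = 0.0457

0.0457


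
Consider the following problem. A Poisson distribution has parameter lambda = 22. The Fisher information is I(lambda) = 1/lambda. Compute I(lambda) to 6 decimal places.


Fisher information for Poisson: I(lambda) = 1/lambda.
lambda = 22.
I(lambda) = 1/22 = 0.045455

0.045455


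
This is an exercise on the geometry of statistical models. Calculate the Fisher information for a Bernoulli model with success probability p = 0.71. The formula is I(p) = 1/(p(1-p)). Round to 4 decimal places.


For Bernoulli(p), Fisher information is I(p) = 1/(p*(1-p)).
p = 0.71, 1-p = 0.29.
p*(1-p) = 0.2059.
I(p) = 1/0.2059 = 4.8567

4.8567
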